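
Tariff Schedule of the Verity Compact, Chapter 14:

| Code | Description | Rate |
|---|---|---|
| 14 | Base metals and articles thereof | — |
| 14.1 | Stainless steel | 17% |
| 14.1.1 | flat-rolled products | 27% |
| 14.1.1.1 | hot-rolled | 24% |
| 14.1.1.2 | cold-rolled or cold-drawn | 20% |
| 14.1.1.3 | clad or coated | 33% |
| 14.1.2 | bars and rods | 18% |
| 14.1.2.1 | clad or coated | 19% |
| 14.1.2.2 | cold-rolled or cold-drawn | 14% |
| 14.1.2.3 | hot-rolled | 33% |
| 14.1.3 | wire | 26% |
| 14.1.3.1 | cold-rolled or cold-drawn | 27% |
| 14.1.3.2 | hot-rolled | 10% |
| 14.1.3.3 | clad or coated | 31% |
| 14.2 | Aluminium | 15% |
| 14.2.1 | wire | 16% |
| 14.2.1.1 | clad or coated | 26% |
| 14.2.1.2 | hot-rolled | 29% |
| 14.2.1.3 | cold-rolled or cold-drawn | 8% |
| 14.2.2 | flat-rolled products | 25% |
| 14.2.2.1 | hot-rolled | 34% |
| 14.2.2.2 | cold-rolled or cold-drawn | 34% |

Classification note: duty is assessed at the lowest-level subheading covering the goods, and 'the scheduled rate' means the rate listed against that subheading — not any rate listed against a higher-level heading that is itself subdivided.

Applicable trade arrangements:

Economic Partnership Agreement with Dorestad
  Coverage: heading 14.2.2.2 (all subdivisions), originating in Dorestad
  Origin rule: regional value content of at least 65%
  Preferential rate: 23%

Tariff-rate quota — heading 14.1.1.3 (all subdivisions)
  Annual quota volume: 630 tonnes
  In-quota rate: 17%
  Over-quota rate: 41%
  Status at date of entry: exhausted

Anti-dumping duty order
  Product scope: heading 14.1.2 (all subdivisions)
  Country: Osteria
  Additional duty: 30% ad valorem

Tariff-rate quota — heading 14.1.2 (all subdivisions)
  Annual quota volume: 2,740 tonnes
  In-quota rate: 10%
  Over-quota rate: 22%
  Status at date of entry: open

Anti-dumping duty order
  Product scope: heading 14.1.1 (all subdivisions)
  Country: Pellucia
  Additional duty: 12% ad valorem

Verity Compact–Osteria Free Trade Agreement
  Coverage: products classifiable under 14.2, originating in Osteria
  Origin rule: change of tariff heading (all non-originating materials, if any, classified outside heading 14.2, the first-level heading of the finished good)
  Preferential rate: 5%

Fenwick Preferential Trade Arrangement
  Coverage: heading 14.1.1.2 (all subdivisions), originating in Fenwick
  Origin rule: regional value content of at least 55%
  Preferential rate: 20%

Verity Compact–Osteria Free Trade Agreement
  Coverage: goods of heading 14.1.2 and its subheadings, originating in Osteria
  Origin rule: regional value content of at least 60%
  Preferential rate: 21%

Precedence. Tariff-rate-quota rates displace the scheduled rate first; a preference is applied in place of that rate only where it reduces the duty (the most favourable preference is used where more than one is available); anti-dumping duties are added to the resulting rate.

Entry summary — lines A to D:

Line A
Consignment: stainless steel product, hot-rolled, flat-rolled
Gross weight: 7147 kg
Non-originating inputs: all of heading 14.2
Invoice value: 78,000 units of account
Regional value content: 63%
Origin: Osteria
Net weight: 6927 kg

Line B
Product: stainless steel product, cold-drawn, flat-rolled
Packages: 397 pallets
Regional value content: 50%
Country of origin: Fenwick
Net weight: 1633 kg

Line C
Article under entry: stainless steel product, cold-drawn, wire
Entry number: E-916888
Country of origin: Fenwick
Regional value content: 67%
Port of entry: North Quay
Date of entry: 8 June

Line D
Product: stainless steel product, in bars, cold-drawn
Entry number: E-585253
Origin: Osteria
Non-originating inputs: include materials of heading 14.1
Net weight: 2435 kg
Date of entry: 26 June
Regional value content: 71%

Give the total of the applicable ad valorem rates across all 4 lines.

Line A: stainless steel → 14.1; flat-rolled → 14.1.1; hot-rolled → 14.1.1.1. Scheduled 24%. Osteria agreement on 14.2: 14.1.1.1 not covered; Osteria agreement on 14.1.2: 14.1.1.1 not covered. → 24%.
Line B: stainless steel → 14.1; flat-rolled → 14.1.1; cold-drawn → 14.1.1.2. Scheduled 20%. Fenwick agreement on 14.1.1.2: RVC < 55%. → 20%.
Line C: stainless steel → 14.1; wire → 14.1.3; cold-drawn → 14.1.3.1. Scheduled 27%. Fenwick agreement on 14.1.1.2: 14.1.3.1 not covered. → 27%.
Line D: stainless steel → 14.1; in bars → 14.1.2; cold-drawn → 14.1.2.2. Scheduled 14%. quota on 14.1.2 open → in-quota 10%; Osteria agreement on 14.2: 14.1.2.2 not covered; Osteria agreement on 14.1.2: RVC ≥ 60% → 21% available; preference 21% not lower than 10% → no reduction; anti-dumping (Osteria, 14.1.2): +30%; total 10% + 30% = 40%. → 40%.
Sum: 24% + 20% + 27% + 40% = 111%.

111%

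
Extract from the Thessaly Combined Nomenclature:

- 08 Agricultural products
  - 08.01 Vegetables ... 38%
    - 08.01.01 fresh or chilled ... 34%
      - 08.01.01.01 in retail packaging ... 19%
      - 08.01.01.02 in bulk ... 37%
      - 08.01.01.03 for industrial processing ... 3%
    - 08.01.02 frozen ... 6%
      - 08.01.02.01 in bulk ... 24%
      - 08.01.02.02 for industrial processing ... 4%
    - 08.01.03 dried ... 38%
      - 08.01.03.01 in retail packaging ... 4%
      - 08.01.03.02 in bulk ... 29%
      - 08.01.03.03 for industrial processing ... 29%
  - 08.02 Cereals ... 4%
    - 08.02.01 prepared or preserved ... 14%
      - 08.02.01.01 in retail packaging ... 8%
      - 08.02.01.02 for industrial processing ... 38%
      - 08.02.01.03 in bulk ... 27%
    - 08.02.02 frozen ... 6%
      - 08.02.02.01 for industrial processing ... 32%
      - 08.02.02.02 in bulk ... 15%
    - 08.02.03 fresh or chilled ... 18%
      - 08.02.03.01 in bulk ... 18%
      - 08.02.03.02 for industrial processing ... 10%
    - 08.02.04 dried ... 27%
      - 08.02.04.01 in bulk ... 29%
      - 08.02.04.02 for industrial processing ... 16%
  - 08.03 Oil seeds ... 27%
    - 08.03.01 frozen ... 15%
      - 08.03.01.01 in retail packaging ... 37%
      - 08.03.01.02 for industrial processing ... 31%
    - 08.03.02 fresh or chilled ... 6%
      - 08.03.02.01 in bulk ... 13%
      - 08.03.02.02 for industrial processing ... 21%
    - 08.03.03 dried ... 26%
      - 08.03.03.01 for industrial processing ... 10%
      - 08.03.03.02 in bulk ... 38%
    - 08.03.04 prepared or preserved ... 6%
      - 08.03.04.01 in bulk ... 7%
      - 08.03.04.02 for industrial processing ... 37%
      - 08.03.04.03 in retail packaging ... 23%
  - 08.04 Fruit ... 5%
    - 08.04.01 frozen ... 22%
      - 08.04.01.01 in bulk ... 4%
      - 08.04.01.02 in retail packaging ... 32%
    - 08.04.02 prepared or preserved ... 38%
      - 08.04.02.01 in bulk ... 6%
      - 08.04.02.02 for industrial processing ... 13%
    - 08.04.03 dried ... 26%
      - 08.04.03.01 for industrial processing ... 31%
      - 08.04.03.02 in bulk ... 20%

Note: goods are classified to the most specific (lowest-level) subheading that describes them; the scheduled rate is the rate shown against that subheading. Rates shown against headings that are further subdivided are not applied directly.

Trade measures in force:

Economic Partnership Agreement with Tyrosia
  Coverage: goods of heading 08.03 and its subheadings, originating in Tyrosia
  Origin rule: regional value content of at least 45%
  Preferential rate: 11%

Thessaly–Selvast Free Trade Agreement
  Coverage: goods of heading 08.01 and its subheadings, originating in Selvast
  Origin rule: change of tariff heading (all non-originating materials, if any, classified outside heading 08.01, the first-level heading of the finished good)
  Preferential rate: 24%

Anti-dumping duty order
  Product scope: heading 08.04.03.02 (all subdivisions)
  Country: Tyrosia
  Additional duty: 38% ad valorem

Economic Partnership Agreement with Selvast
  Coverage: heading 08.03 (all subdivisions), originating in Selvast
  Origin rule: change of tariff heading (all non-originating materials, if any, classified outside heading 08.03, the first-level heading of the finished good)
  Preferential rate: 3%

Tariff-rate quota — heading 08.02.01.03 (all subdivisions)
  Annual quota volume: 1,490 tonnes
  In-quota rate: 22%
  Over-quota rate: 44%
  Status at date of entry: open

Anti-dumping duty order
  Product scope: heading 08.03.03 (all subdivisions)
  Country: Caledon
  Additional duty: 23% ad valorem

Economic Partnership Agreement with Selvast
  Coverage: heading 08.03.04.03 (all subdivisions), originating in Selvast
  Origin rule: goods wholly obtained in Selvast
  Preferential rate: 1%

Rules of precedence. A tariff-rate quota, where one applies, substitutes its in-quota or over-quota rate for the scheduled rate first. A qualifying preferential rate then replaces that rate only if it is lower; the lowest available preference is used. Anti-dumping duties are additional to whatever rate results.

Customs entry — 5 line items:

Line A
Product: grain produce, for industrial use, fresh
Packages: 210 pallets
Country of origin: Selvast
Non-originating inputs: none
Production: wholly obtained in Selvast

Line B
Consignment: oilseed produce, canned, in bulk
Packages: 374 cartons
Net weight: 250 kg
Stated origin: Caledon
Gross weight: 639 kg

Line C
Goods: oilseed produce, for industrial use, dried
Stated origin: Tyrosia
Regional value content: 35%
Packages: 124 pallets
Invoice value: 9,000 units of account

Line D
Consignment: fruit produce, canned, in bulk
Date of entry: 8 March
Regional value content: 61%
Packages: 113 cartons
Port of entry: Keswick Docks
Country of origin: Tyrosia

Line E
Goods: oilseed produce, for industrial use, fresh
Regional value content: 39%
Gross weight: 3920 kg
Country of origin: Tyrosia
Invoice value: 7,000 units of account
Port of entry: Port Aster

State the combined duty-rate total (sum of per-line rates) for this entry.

Line A: grain → 08.02; fresh → 08.02.03; for industrial use → 08.02.03.02. Scheduled 10%. Selvast agreement on 08.01: 08.02.03.02 not covered; Selvast agreement on 08.03: 08.02.03.02 not covered; Selvast agreement on 08.03.04.03: 08.02.03.02 not covered. → 10%.
Line B: oilseed → 08.03; canned → 08.03.04; in bulk → 08.03.04.01. Scheduled 7%. No special measure applies. → 7%.
Line C: oilseed → 08.03; dried → 08.03.03; for industrial use → 08.03.03.01. Scheduled 10%. Tyrosia agreement on 08.03: RVC < 45%. → 10%.
Line D: fruit → 08.04; canned → 08.04.02; in bulk → 08.04.02.01. Scheduled 6%. Tyrosia agreement on 08.03: 08.04.02.01 not covered. → 6%.
Line E: oilseed → 08.03; fresh → 08.03.02; for industrial use → 08.03.02.02. Scheduled 21%. Tyrosia agreement on 08.03: RVC < 45%. → 21%.
Sum: 10% + 7% + 10% + 6% + 21% = 54%.

54%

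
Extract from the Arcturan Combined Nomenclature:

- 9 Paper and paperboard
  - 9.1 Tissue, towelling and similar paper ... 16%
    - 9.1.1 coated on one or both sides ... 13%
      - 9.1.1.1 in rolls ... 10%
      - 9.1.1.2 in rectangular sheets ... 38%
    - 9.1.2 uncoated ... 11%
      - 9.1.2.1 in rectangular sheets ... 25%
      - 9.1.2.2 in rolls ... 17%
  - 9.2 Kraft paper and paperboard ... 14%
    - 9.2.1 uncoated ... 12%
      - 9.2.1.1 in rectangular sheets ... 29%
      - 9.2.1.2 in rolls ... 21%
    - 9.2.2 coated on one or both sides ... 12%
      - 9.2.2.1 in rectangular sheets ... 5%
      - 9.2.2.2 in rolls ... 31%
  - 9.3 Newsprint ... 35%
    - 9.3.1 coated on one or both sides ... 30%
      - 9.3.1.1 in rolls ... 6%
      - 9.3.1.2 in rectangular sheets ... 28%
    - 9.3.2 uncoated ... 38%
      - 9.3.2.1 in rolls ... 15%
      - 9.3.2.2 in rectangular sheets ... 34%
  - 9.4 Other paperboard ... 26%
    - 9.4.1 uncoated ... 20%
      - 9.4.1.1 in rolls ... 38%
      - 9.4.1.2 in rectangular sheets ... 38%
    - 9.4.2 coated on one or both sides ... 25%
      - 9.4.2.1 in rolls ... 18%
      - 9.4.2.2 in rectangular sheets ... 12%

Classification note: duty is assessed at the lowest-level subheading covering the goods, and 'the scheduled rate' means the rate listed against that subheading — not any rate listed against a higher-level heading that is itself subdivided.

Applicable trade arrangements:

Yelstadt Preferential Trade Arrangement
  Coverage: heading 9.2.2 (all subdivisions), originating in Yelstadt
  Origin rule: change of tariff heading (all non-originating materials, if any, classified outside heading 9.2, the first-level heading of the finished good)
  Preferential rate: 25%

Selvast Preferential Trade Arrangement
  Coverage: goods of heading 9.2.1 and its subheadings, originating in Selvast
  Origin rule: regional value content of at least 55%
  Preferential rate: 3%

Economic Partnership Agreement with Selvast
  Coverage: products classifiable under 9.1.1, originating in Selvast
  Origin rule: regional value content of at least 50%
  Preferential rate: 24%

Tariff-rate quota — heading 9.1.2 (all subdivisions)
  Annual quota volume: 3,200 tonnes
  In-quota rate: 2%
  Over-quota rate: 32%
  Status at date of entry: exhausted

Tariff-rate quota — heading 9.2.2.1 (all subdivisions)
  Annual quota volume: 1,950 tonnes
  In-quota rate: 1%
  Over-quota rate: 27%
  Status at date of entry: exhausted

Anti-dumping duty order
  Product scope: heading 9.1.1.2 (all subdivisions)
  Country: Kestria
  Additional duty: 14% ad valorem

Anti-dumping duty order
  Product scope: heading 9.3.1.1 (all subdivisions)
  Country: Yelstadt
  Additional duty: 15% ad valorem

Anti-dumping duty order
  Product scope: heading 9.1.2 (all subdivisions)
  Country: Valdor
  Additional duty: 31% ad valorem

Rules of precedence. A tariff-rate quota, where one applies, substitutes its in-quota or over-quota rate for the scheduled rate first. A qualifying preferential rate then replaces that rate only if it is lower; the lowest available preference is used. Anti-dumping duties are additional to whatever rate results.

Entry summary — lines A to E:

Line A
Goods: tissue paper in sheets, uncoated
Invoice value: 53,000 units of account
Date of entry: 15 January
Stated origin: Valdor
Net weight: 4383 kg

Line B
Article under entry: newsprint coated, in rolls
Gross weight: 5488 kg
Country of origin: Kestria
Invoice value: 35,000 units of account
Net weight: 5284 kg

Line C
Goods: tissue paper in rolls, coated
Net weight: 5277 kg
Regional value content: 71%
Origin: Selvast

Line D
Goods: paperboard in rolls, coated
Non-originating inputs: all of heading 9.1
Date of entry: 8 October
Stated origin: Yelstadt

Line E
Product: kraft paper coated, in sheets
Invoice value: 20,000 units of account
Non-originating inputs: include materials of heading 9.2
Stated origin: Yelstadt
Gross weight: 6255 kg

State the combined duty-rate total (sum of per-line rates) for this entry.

Line A: tissue paper → 9.1; uncoated → 9.1.2; in sheets → 9.1.2.1. Scheduled 25%. quota on 9.1.2 exhausted → over-quota 32%; anti-dumping (Valdor, 9.1.2): +31%; total 32% + 31% = 63%. → 63%.
Line B: newsprint → 9.3; coated → 9.3.1; in rolls → 9.3.1.1. Scheduled 6%. No special measure applies. → 6%.
Line C: tissue paper → 9.1; coated → 9.1.1; in rolls → 9.1.1.1. Scheduled 10%. Selvast agreement on 9.2.1: 9.1.1.1 not covered; Selvast agreement on 9.1.1: RVC ≥ 50% → 24% available; preference 24% not lower than 10% → no reduction. → 10%.
Line D: paperboard → 9.4; coated → 9.4.2; in rolls → 9.4.2.1. Scheduled 18%. Yelstadt agreement on 9.2.2: 9.4.2.1 not covered. → 18%.
Line E: kraft paper → 9.2; coated → 9.2.2; in sheets → 9.2.2.1. Scheduled 5%. quota on 9.2.2.1 exhausted → over-quota 27%; Yelstadt agreement on 9.2.2: CTH not met. → 27%.
Sum: 63% + 6% + 10% + 18% + 27% = 124%.

124%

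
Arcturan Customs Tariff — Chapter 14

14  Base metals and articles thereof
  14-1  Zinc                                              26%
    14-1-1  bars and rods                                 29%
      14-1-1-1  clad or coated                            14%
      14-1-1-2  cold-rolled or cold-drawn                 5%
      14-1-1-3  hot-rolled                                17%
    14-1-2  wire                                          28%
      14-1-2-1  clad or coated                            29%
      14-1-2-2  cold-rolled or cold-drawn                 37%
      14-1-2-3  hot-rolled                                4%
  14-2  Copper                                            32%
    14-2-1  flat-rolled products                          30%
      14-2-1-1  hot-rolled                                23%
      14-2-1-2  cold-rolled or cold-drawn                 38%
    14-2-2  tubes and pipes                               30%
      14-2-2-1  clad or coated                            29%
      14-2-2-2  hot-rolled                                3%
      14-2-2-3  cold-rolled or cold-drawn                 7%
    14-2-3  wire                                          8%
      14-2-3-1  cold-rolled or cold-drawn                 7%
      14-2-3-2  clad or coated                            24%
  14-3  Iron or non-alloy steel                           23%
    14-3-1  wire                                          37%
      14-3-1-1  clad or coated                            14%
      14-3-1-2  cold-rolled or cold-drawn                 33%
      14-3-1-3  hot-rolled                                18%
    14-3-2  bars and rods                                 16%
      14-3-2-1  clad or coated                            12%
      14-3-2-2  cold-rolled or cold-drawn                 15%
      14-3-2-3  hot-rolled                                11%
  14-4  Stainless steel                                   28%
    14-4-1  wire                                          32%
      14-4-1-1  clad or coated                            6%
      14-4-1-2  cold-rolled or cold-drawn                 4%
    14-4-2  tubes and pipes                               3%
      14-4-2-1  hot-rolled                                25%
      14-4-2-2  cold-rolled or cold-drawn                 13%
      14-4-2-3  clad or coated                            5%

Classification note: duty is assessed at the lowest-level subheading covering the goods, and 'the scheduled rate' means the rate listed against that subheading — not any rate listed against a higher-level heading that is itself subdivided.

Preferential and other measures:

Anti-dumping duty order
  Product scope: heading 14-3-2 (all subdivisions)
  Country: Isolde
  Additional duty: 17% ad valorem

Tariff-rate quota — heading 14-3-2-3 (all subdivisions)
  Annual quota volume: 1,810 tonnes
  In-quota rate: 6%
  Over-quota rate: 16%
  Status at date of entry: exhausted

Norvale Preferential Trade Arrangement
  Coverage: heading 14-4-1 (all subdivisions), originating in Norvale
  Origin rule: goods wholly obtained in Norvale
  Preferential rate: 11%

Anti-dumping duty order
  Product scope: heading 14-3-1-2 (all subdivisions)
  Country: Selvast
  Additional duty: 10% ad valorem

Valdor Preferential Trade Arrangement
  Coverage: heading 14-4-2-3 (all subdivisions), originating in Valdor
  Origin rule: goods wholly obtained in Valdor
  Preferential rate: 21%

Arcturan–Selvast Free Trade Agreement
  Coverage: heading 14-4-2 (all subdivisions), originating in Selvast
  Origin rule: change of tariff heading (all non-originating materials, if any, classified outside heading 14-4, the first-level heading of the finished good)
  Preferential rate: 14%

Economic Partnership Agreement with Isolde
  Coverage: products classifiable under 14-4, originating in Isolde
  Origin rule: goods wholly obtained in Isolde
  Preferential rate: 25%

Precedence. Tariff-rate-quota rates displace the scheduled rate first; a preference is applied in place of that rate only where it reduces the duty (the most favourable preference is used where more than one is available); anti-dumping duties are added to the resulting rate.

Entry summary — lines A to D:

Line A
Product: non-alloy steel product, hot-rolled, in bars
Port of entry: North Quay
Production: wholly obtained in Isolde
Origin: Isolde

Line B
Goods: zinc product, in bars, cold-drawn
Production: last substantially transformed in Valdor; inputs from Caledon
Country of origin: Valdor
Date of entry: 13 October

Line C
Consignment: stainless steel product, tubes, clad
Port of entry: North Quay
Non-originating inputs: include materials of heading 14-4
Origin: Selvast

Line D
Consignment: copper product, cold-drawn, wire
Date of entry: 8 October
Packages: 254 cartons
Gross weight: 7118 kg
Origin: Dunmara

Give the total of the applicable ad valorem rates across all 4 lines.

Line A: non-alloy steel → 14-3; in bars → 14-3-2; hot-rolled → 14-3-2-3. Scheduled 11%. quota on 14-3-2-3 exhausted → over-quota 16%; Isolde agreement on 14-4: 14-3-2-3 not covered; anti-dumping (Isolde, 14-3-2): +17%; total 16% + 17% = 33%. → 33%.
Line B: zinc → 14-1; in bars → 14-1-1; cold-drawn → 14-1-1-2. Scheduled 5%. Valdor agreement on 14-4-2-3: 14-1-1-2 not covered. → 5%.
Line C: stainless steel → 14-4; tubes → 14-4-2; clad → 14-4-2-3. Scheduled 5%. Selvast agreement on 14-4-2: CTH not met. → 5%.
Line D: copper → 14-2; wire → 14-2-3; cold-drawn → 14-2-3-1. Scheduled 7%. No special measure applies. → 7%.
Sum: 33% + 5% + 5% + 7% = 50%.

50%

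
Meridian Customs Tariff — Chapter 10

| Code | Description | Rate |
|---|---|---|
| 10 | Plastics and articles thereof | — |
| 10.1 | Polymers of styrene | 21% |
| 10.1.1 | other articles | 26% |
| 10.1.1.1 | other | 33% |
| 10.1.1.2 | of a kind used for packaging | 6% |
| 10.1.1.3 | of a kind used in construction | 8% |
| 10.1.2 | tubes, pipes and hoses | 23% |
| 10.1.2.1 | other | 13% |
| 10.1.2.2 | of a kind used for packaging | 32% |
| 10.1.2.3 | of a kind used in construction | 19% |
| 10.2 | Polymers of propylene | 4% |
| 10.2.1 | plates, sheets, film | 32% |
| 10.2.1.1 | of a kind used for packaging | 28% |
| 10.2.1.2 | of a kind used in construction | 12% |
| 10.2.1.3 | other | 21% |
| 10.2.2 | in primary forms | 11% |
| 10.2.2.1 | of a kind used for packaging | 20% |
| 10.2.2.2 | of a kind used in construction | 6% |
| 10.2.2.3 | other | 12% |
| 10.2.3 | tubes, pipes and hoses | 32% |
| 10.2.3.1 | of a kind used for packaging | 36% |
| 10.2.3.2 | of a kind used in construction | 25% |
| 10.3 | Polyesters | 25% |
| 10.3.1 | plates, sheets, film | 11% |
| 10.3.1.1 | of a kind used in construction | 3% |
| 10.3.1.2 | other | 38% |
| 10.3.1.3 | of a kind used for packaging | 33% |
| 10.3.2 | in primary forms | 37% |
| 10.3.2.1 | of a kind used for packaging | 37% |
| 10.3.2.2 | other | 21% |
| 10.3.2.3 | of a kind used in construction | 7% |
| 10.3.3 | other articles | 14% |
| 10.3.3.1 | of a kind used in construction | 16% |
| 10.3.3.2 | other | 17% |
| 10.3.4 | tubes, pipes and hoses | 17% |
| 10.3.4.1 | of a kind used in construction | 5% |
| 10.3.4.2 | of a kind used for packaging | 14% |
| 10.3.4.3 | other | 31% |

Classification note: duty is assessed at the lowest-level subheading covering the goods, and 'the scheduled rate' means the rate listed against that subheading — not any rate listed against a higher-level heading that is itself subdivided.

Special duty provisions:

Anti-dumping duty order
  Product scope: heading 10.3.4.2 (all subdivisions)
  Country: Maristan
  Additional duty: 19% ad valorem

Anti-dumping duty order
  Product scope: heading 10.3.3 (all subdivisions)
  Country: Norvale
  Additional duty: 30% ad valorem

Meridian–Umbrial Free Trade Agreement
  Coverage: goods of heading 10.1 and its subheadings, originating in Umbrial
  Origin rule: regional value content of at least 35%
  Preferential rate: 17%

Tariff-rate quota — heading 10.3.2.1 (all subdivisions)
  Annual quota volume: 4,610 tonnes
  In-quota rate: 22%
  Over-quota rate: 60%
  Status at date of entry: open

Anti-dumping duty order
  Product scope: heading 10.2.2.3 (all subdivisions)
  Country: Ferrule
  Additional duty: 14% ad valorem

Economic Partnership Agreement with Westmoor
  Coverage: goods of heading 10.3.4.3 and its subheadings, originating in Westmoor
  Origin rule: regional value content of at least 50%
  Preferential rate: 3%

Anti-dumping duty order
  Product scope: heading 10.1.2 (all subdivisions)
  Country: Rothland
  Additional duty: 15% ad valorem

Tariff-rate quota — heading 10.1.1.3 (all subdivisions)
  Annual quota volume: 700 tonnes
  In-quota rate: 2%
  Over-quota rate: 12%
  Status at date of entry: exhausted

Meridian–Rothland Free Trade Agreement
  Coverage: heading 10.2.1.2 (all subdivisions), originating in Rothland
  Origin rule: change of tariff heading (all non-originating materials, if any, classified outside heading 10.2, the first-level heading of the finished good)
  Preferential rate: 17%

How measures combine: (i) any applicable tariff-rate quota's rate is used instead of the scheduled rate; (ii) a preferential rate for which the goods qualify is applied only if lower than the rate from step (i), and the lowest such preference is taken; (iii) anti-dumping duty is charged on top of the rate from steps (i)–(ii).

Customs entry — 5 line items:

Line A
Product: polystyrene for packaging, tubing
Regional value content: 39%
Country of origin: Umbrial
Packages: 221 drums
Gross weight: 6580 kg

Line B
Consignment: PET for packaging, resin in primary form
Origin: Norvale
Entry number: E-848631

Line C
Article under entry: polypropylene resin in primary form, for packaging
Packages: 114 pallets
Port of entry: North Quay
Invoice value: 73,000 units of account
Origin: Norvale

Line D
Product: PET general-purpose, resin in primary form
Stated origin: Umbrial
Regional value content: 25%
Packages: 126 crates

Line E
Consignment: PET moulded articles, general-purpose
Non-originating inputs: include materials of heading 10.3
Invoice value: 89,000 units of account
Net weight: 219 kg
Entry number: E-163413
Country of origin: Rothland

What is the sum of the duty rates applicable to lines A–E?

Line A: polystyrene → 10.1; tubing → 10.1.2; for packaging → 10.1.2.2. Scheduled 32%. Umbrial agreement on 10.1: RVC ≥ 35% → 17% available; preferential 17%. → 17%.
Line B: PET → 10.3; resin in primary form → 10.3.2; for packaging → 10.3.2.1. Scheduled 37%. quota on 10.3.2.1 open → in-quota 22%. → 22%.
Line C: polypropylene → 10.2; resin in primary form → 10.2.2; for packaging → 10.2.2.1. Scheduled 20%. No special measure applies. → 20%.
Line D: PET → 10.3; resin in primary form → 10.3.2; general-purpose → 10.3.2.2. Scheduled 21%. Umbrial agreement on 10.1: 10.3.2.2 not covered. → 21%.
Line E: PET → 10.3; moulded articles → 10.3.3; general-purpose → 10.3.3.2. Scheduled 17%. Rothland agreement on 10.2.1.2: 10.3.3.2 not covered. → 17%.
Sum: 17% + 22% + 20% + 21% + 17% = 97%.

97%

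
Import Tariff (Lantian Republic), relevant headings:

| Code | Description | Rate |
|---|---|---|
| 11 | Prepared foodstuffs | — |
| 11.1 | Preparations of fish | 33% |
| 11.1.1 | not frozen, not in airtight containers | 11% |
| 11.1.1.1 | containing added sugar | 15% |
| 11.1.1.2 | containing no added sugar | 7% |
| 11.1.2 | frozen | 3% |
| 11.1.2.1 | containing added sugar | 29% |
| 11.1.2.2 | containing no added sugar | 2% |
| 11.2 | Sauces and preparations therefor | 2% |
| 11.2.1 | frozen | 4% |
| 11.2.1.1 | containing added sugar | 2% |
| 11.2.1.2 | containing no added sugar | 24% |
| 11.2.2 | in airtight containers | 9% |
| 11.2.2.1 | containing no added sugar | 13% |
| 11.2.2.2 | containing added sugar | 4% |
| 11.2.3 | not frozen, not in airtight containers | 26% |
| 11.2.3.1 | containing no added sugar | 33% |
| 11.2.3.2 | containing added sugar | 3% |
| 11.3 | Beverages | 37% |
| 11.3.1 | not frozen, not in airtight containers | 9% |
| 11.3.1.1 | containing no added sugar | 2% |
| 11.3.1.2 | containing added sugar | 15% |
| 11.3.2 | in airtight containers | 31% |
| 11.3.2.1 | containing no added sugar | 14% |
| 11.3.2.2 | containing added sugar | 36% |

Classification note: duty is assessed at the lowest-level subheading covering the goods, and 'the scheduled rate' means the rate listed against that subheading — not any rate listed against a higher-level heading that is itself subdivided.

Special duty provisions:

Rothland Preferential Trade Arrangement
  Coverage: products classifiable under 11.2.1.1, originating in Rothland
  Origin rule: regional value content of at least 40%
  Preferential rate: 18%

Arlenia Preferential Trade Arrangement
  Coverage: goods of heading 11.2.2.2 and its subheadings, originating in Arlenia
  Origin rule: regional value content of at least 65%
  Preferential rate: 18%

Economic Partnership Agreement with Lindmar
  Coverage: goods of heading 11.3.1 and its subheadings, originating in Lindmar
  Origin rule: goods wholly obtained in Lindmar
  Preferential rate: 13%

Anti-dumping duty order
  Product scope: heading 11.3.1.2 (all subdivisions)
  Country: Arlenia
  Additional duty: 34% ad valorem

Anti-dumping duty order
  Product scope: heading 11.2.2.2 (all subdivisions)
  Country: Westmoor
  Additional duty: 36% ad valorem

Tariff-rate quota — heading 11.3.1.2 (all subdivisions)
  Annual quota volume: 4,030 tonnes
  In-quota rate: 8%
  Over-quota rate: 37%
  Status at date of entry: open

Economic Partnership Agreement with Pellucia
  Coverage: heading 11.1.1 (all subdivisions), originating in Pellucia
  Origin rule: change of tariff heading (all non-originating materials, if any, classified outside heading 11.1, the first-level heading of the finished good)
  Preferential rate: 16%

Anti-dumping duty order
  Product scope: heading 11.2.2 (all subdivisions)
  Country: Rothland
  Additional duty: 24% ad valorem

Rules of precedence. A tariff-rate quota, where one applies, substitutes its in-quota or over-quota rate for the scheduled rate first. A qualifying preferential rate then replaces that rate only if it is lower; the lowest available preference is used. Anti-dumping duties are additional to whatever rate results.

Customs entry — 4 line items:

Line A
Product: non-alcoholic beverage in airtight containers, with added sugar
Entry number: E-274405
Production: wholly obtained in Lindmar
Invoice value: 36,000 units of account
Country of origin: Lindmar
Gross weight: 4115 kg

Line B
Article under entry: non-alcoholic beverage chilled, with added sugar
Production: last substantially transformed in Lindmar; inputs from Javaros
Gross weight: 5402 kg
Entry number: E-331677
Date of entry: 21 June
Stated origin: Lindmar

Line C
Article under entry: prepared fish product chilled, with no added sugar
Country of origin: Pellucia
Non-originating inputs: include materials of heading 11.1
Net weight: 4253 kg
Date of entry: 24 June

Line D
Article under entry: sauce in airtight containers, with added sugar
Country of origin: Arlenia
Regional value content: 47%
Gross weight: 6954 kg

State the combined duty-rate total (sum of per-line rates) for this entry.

Line A: non-alcoholic beverage → 11.3; in airtight containers → 11.3.2; with added sugar → 11.3.2.2. Scheduled 36%. Lindmar agreement on 11.3.1: 11.3.2.2 not covered. → 36%.
Line B: non-alcoholic beverage → 11.3; chilled → 11.3.1; with added sugar → 11.3.1.2. Scheduled 15%. quota on 11.3.1.2 open → in-quota 8%; Lindmar agreement on 11.3.1: not wholly obtained. → 8%.
Line C: prepared fish product → 11.1; chilled → 11.1.1; with no added sugar → 11.1.1.2. Scheduled 7%. Pellucia agreement on 11.1.1: CTH not met. → 7%.
Line D: sauce → 11.2; in airtight containers → 11.2.2; with added sugar → 11.2.2.2. Scheduled 4%. Arlenia agreement on 11.2.2.2: RVC < 65%. → 4%.
Sum: 36% + 8% + 7% + 4% = 55%.

55%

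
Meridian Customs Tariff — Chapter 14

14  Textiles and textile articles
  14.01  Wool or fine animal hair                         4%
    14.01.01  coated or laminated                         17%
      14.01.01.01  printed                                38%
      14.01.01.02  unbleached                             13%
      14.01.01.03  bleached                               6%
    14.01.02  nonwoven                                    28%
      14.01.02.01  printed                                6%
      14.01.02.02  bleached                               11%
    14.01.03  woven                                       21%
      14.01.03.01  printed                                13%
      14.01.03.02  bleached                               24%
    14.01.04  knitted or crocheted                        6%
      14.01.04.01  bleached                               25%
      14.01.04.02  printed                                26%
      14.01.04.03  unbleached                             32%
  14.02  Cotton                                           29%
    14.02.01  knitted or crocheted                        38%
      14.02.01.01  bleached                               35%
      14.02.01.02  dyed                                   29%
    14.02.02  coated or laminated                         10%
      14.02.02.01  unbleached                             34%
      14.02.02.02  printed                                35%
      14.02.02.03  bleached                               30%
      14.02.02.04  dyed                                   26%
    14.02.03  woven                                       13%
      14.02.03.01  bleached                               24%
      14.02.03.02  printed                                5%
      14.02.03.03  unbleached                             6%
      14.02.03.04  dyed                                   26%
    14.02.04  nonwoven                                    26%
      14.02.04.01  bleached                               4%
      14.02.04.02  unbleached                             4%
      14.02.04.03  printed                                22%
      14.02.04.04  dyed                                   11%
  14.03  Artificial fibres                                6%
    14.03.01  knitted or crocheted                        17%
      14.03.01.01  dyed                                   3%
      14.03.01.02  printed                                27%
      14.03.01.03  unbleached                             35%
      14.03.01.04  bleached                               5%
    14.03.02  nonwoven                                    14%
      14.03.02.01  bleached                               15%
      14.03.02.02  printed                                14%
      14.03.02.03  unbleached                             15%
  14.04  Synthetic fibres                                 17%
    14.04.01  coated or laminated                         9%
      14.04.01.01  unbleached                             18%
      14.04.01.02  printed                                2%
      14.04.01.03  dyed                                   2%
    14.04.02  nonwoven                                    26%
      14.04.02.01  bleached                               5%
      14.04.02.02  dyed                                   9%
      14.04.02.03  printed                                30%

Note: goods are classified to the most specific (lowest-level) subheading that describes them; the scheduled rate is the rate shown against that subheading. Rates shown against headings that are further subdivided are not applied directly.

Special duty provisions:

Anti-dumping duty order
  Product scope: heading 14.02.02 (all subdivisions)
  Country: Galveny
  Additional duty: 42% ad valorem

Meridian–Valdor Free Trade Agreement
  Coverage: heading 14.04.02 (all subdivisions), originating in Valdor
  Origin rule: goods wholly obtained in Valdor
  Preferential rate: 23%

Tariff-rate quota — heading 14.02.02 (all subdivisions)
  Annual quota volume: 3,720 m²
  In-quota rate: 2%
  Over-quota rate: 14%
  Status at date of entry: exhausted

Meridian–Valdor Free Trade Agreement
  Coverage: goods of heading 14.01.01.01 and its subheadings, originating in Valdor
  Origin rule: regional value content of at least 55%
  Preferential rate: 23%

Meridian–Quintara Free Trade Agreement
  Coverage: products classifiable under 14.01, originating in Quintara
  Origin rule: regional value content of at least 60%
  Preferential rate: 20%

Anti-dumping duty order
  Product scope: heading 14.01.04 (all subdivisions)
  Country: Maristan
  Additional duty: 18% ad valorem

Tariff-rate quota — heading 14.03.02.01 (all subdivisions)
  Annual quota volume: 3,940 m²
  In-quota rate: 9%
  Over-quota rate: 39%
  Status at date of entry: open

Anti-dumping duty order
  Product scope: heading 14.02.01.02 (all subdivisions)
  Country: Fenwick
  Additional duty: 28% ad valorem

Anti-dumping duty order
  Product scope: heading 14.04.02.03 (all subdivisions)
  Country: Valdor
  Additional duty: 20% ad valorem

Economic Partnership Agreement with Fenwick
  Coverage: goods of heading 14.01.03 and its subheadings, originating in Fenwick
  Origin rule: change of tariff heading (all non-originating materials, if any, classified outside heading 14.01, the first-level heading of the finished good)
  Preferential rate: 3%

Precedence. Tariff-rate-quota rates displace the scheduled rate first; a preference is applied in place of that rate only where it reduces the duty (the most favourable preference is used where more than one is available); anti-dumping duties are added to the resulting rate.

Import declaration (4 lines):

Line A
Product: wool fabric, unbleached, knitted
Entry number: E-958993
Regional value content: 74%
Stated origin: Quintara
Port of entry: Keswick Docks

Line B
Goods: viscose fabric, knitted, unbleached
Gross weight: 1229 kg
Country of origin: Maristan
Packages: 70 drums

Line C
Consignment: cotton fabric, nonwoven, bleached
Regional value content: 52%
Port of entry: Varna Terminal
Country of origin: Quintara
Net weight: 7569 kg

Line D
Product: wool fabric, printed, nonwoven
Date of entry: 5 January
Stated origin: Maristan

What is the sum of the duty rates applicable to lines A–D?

Line A: wool → 14.01; knitted → 14.01.04; unbleached → 14.01.04.03. Scheduled 32%. Quintara agreement on 14.01: RVC ≥ 60% → 20% available; preferential 20%. → 20%.
Line B: viscose → 14.03; knitted → 14.03.01; unbleached → 14.03.01.03. Scheduled 35%. No special measure applies. → 35%.
Line C: cotton → 14.02; nonwoven → 14.02.04; bleached → 14.02.04.01. Scheduled 4%. Quintara agreement on 14.01: 14.02.04.01 not covered. → 4%.
Line D: wool → 14.01; nonwoven → 14.01.02; printed → 14.01.02.01. Scheduled 6%. No special measure applies. → 6%.
Sum: 20% + 35% + 4% + 6% = 65%.

65%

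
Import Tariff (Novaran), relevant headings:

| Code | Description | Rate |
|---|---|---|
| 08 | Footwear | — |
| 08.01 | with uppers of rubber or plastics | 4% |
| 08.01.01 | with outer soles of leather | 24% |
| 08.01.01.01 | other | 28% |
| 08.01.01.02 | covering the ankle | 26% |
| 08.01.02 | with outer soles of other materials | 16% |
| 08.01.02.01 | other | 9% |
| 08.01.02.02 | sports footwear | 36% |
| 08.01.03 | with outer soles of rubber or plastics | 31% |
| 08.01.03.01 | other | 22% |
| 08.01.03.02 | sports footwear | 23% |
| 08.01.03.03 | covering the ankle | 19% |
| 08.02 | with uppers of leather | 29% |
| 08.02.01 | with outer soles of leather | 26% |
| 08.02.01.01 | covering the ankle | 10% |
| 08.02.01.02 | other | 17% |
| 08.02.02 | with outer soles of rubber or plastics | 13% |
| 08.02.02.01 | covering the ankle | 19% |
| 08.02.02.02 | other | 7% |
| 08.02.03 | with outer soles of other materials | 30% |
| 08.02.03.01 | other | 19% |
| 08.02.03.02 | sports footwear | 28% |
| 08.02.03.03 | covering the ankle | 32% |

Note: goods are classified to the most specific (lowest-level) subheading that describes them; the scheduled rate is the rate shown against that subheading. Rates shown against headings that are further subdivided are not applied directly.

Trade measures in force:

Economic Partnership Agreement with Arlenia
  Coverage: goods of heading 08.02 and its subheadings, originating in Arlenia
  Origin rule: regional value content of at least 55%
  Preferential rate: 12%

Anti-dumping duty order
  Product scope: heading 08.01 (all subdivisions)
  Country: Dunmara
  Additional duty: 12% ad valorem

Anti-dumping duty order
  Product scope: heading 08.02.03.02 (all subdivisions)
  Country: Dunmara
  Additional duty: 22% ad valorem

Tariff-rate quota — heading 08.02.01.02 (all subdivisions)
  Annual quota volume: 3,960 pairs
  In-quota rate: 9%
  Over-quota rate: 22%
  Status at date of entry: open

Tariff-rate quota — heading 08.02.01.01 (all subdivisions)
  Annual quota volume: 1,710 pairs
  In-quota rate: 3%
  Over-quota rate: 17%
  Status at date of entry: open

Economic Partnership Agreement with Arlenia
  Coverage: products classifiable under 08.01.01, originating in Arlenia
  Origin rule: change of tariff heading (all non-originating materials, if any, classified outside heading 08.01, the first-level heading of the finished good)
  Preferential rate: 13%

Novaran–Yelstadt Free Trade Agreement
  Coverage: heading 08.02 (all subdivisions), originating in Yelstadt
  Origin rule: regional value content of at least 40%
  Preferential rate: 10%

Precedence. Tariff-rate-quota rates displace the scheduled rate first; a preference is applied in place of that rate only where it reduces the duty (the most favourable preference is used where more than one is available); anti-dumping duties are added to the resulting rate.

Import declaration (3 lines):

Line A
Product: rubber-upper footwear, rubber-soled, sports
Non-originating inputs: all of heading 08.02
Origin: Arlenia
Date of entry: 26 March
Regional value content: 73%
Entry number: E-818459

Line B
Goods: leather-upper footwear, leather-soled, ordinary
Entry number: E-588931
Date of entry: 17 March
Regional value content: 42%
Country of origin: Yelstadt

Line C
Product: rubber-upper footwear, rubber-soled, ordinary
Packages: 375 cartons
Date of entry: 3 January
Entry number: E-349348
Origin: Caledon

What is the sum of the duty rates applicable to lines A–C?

54%

Line A: rubber-upper → 08.01; rubber-soled → 08.01.03; sports → 08.01.03.02. Scheduled 23%. Arlenia agreement on 08.02: 08.01.03.02 not covered; Arlenia agreement on 08.01.01: 08.01.03.02 not covered. → 23%.
Line B: leather-upper → 08.02; leather-soled → 08.02.01; ordinary → 08.02.01.02. Scheduled 17%. quota on 08.02.01.02 open → in-quota 9%; Yelstadt agreement on 08.02: RVC ≥ 40% → 10% available; preference 10% not lower than 9% → no reduction. → 9%.
Line C: rubber-upper → 08.01; rubber-soled → 08.01.03; ordinary → 08.01.03.01. Scheduled 22%. No special measure applies. → 22%.
Sum: 23% + 9% + 22% = 54%.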